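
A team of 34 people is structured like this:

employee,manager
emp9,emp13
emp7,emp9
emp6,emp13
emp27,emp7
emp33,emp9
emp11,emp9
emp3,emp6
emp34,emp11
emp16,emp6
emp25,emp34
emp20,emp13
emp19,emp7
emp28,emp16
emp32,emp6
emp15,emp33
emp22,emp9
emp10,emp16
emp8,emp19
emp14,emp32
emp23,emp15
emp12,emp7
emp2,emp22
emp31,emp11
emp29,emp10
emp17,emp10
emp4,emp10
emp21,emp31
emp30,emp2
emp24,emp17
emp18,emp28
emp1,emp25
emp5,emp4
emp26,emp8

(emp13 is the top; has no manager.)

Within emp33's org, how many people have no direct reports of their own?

The only person in emp33's organization with no one reporting to them is emp23. That is 1.

1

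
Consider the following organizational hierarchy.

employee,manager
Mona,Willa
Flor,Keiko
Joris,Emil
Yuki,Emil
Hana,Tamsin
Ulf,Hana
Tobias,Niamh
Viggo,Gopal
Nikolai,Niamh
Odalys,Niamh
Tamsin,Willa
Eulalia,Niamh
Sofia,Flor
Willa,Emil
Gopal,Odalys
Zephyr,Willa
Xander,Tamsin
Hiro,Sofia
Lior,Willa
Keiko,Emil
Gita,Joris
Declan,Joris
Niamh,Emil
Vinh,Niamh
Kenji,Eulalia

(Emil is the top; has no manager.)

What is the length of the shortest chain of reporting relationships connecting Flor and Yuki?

Flor is 2 levels below Emil, and Yuki is 1 level below Emil (their lowest common manager). The shortest path runs up from Flor to Emil and back down to Yuki: 2 + 1 = 3 links.

3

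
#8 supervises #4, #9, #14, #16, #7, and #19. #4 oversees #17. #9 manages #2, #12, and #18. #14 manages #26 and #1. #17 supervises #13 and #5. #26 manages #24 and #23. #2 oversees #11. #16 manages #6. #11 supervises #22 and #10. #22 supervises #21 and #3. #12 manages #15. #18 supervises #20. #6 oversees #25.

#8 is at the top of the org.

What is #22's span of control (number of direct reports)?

2

#22 directly manages #21, #3. That is 2 direct reports.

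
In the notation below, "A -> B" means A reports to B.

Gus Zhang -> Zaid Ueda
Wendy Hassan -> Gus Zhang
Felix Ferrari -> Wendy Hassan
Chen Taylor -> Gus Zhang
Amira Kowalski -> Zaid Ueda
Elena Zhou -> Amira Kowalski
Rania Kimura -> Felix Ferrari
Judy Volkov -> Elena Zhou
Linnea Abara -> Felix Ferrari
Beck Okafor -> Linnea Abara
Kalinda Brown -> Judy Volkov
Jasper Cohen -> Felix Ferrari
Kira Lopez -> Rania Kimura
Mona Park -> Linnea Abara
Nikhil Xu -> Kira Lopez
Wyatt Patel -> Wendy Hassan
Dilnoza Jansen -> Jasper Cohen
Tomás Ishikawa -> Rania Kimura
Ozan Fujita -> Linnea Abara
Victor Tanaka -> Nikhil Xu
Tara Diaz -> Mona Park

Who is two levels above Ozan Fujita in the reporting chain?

Felix Ferrari

Ozan Fujita reports to Linnea Abara, and Linnea Abara reports to Felix Ferrari. So Ozan Fujita's skip-level manager is Felix Ferrari.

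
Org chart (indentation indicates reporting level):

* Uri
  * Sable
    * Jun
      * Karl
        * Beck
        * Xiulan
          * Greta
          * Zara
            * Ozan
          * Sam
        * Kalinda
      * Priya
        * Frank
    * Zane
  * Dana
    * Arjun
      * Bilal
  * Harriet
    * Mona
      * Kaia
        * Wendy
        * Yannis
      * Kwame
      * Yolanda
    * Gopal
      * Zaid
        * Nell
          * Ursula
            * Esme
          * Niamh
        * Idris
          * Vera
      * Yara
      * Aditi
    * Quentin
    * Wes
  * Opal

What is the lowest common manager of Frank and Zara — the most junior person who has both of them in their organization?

Jun

Frank's chain of managers is Priya, Jun, Sable, Uri. Zara's chain of managers is Xiulan, Karl, Jun, Sable, Uri. The first manager that appears in both chains is Jun.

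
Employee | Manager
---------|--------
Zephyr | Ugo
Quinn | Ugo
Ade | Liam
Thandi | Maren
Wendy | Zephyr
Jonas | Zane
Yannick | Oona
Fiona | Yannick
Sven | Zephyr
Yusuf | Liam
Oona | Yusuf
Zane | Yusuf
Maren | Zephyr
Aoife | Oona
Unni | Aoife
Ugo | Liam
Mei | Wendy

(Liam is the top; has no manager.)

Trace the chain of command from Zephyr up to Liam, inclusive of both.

Zephyr -> Ugo -> Liam

Zephyr reports to Ugo. Ugo reports to Liam. Liam is at the top.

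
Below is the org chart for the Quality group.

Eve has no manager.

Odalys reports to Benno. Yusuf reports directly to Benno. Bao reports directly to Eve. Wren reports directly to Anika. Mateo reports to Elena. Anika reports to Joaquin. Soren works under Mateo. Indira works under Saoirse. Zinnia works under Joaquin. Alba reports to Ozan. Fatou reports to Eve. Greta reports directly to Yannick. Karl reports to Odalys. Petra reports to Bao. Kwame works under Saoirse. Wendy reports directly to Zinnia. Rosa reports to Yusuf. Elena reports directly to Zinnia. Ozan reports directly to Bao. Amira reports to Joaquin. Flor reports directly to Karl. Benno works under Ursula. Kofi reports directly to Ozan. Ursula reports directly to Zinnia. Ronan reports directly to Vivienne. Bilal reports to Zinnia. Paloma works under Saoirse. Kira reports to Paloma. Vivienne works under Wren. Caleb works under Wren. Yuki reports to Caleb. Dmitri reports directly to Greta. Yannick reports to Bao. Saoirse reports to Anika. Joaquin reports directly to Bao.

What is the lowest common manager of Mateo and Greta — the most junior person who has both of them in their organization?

Bao

Mateo's chain of managers is Elena, Zinnia, Joaquin, Bao, Eve. Greta's chain of managers is Yannick, Bao, Eve. The first manager that appears in both chains is Bao.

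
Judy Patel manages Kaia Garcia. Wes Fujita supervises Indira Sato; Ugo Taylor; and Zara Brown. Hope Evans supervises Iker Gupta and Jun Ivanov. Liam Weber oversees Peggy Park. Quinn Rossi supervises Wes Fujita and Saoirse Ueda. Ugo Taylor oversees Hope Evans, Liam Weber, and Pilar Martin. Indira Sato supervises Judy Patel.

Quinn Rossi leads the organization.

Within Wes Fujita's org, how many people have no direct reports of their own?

The people in Wes Fujita's organization with no one reporting to them are Zara Brown, Pilar Martin, Peggy Park, Jun Ivanov, Iker Gupta, Kaia Garcia. That is 6.

6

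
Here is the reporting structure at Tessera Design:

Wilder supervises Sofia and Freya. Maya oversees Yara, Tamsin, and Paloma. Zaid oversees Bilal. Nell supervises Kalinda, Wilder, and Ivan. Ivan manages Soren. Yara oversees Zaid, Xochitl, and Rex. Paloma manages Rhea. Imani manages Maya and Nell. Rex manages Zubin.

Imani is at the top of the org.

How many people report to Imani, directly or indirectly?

Imani directly manages Maya, Nell. Under Maya: Paloma, Rhea, Tamsin, Yara, Zaid, Bilal, Rex, Zubin, Xochitl (9). Under Nell: Ivan, Soren, Wilder, Freya, Sofia, Kalinda (6). So Imani's organization is 2 direct reports plus everyone under them: 10 + 7 = 17.

17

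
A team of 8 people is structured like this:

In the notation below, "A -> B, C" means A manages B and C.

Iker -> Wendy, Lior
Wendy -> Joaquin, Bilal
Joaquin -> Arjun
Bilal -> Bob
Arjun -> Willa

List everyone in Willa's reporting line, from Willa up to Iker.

Willa reports to Arjun. Arjun reports to Joaquin. Joaquin reports to Wendy. Wendy reports to Iker. Iker is at the top.

Willa -> Arjun -> Joaquin -> Wendy -> Iker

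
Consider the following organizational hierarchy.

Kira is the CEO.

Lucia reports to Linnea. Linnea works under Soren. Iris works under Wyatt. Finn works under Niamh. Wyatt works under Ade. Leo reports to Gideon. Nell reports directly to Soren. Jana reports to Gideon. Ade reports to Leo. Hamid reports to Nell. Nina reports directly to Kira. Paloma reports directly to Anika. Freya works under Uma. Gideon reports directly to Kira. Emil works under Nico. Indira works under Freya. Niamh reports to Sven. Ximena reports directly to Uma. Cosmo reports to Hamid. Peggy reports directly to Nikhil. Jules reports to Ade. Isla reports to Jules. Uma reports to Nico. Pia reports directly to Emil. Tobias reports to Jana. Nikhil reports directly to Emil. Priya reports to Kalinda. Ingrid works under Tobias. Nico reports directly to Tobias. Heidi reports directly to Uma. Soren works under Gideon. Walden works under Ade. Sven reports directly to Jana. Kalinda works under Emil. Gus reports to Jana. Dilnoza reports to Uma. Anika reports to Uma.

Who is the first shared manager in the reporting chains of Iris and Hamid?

Gideon

Iris's chain of managers is Wyatt, Ade, Leo, Gideon, Kira. Hamid's chain of managers is Nell, Soren, Gideon, Kira. The first manager that appears in both chains is Gideon.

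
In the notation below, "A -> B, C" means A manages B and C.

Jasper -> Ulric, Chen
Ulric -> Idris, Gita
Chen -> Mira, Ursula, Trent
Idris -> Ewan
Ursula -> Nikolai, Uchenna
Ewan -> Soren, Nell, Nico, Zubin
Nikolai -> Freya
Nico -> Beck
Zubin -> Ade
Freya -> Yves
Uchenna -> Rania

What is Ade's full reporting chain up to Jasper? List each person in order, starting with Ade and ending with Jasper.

Ade -> Zubin -> Ewan -> Idris -> Ulric -> Jasper

Ade reports to Zubin. Zubin reports to Ewan. Ewan reports to Idris. Idris reports to Ulric. Ulric reports to Jasper. Jasper is at the top.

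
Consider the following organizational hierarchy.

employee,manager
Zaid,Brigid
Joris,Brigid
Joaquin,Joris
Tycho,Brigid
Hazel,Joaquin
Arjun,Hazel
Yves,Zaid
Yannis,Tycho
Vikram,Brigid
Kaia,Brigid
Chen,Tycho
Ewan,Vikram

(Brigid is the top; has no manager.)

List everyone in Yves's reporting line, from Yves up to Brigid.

Yves -> Zaid -> Brigid

Yves reports to Zaid. Zaid reports to Brigid. Brigid is at the top.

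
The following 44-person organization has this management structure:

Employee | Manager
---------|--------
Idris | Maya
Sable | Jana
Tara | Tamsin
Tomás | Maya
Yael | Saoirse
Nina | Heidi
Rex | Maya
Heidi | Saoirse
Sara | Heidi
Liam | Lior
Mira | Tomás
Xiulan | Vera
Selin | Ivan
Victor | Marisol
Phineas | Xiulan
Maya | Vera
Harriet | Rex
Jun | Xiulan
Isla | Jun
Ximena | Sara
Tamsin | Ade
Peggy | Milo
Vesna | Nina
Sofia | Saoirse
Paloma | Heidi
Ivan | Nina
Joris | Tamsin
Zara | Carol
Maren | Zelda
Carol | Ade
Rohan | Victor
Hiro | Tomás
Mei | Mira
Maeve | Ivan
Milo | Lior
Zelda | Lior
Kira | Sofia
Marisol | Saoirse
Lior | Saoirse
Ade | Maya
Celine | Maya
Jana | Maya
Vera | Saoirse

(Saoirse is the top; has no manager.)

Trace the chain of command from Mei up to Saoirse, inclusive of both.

Mei reports to Mira. Mira reports to Tomás. Tomás reports to Maya. Maya reports to Vera. Vera reports to Saoirse. Saoirse is at the top.

Mei -> Mira -> Tomás -> Maya -> Vera -> Saoirse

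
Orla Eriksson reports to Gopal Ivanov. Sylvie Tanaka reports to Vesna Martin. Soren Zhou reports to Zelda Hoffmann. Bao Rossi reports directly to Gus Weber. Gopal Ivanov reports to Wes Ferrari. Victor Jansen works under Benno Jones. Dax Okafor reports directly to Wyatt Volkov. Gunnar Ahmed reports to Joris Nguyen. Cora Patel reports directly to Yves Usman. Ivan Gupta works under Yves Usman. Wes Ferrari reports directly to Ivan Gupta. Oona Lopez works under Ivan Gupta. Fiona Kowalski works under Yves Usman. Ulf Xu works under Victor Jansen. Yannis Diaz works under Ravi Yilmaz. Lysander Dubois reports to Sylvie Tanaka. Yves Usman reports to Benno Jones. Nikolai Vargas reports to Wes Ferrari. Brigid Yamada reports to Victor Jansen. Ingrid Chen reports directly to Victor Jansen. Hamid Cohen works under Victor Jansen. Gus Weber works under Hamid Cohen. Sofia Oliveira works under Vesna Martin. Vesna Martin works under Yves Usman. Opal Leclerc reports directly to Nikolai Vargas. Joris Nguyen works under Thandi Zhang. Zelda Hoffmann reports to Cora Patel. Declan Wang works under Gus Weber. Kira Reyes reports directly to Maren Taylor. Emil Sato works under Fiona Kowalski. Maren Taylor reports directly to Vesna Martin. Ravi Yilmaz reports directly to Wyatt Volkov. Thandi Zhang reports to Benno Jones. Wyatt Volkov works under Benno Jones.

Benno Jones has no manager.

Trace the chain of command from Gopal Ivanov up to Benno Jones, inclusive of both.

Gopal Ivanov -> Wes Ferrari -> Ivan Gupta -> Yves Usman -> Benno Jones

Gopal Ivanov reports to Wes Ferrari. Wes Ferrari reports to Ivan Gupta. Ivan Gupta reports to Yves Usman. Yves Usman reports to Benno Jones. Benno Jones is at the top.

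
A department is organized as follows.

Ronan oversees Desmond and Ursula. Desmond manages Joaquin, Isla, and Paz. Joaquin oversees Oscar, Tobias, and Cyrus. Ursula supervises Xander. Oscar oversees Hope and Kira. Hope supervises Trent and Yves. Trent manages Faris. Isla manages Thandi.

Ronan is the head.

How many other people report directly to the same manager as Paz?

Paz reports to Desmond. Desmond's other direct reports are Joaquin, Isla — 2 peers.

2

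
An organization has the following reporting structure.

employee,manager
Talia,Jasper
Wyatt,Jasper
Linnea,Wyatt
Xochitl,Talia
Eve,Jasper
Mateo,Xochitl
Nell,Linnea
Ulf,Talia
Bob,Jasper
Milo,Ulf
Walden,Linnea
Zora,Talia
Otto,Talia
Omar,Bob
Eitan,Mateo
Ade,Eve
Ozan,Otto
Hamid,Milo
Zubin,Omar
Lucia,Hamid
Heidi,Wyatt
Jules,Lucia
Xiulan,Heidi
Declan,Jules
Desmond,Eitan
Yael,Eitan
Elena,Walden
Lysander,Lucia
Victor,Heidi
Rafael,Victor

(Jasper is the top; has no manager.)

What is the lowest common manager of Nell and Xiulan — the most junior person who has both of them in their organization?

Wyatt

Nell's chain of managers is Linnea, Wyatt, Jasper. Xiulan's chain of managers is Heidi, Wyatt, Jasper. The first manager that appears in both chains is Wyatt.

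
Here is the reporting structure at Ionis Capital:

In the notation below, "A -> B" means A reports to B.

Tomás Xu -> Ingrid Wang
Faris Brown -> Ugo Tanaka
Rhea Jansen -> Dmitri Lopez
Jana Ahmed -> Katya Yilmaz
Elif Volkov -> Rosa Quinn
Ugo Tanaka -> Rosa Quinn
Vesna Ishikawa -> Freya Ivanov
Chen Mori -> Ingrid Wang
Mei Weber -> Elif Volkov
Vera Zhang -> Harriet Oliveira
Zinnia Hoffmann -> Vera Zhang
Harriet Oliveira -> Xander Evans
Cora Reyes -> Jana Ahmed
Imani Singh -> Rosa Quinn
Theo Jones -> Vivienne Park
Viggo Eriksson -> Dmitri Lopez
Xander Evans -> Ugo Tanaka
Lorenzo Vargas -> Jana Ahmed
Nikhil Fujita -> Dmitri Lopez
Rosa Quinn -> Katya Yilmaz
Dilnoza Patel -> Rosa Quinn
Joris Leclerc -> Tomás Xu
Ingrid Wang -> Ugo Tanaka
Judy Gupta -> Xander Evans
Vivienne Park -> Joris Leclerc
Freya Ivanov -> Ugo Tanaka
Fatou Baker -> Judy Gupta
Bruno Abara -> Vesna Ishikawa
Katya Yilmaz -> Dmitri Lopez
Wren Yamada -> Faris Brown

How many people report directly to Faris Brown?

1

Faris Brown directly manages Wren Yamada. That is 1 direct report.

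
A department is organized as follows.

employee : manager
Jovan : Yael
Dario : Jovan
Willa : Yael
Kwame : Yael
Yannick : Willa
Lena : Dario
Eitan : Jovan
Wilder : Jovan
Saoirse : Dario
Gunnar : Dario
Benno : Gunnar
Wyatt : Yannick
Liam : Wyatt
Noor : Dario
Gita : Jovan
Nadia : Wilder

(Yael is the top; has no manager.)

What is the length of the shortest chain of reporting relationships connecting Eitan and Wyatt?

5

Eitan is 2 levels below Yael, and Wyatt is 3 levels below Yael (their lowest common manager). The shortest path runs up from Eitan to Yael and back down to Wyatt: 2 + 3 = 5 links.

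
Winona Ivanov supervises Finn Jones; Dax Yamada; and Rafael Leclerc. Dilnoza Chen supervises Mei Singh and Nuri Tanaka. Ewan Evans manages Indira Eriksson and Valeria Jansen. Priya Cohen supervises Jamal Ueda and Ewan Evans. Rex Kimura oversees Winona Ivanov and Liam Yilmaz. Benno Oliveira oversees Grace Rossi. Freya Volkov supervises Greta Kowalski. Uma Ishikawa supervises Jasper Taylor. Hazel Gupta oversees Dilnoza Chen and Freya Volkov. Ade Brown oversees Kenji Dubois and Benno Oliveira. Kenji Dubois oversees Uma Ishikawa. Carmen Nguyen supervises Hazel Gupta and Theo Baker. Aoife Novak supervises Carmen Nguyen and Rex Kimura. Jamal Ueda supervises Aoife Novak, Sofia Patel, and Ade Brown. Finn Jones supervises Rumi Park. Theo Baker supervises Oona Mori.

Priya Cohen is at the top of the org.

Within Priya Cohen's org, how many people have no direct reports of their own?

The people in Priya Cohen's organization with no one reporting to them are Valeria Jansen, Indira Eriksson, Sofia Patel, Grace Rossi, Jasper Taylor, Liam Yilmaz, Rumi Park, Dax Yamada, Rafael Leclerc, Greta Kowalski, Nuri Tanaka, Mei Singh, Oona Mori. That is 13.

13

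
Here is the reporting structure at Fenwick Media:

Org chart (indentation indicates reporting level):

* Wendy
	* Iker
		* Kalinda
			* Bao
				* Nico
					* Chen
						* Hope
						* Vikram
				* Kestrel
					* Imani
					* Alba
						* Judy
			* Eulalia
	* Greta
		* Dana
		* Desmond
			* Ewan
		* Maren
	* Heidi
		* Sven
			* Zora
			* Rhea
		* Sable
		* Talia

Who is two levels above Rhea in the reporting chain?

Rhea reports to Sven, and Sven reports to Heidi. So Rhea's skip-level manager is Heidi.

Heidi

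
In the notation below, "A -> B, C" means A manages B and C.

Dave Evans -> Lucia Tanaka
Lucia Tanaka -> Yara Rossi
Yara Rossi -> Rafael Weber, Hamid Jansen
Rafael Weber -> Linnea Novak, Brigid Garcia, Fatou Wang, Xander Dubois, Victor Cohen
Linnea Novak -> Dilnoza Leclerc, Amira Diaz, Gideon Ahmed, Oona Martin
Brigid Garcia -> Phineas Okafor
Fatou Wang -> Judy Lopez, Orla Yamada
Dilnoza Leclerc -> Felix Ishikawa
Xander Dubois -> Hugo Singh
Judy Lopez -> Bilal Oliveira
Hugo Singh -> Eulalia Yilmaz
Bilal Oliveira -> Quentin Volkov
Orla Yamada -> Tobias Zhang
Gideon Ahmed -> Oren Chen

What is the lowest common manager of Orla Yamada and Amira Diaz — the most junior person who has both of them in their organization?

Orla Yamada's chain of managers is Fatou Wang, Rafael Weber, Yara Rossi, Lucia Tanaka, Dave Evans. Amira Diaz's chain of managers is Linnea Novak, Rafael Weber, Yara Rossi, Lucia Tanaka, Dave Evans. The first manager that appears in both chains is Rafael Weber.

Rafael Weber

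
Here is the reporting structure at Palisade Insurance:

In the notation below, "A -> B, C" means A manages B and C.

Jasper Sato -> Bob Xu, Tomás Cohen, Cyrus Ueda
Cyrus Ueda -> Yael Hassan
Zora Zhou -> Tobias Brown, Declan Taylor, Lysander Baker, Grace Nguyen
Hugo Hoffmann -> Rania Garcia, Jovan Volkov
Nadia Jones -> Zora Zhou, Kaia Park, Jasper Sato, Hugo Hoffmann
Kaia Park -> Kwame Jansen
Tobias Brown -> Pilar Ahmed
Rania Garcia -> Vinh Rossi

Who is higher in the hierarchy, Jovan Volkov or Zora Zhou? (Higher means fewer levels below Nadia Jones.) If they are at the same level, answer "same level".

Jovan Volkov is 2 levels below Nadia Jones; Zora Zhou is 1. Zora Zhou is higher.

Zora Zhou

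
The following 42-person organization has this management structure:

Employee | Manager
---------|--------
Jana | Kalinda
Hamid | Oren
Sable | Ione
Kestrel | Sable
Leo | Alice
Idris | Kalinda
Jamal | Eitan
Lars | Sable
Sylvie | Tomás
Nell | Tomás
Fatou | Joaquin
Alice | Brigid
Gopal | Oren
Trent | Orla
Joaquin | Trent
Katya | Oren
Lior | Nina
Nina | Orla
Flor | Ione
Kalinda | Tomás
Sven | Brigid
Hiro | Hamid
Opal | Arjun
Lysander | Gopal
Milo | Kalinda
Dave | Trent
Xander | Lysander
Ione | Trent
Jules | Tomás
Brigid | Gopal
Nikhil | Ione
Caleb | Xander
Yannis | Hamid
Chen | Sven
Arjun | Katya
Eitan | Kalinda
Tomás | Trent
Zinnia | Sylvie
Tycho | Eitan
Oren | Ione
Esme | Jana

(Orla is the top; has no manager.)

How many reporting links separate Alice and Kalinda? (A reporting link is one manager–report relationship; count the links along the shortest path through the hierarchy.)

Alice is 5 levels below Trent, and Kalinda is 2 levels below Trent (their lowest common manager). The shortest path runs up from Alice to Trent and back down to Kalinda: 5 + 2 = 7 links.

7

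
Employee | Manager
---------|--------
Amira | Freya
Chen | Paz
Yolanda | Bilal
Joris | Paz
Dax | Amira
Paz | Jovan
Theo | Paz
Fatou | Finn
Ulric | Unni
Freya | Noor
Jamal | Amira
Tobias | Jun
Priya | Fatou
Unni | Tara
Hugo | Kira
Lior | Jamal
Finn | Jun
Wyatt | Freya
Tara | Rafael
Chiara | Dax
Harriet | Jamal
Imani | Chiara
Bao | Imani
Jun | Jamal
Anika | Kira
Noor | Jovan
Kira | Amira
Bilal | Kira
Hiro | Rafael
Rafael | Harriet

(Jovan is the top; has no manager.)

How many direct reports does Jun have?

2

Jun directly manages Finn, Tobias. That is 2 direct reports.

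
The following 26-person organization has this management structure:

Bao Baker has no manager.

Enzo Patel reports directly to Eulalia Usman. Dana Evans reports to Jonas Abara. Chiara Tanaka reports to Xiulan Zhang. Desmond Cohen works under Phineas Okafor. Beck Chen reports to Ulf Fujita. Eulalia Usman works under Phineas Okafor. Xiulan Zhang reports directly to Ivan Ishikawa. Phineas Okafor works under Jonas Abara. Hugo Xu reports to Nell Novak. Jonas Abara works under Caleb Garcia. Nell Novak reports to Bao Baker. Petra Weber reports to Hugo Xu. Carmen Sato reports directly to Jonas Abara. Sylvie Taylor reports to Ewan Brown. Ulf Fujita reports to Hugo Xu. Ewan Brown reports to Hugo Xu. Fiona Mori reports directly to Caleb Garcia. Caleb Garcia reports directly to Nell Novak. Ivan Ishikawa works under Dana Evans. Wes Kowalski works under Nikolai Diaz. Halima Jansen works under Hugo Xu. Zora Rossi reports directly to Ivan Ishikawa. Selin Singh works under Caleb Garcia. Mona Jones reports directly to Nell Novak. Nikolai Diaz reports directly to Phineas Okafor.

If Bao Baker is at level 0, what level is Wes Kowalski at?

Chain from Wes Kowalski up to Bao Baker: Wes Kowalski → Nikolai Diaz → Phineas Okafor → Jonas Abara → Caleb Garcia → Nell Novak → Bao Baker. That is 6 steps up, so Wes Kowalski is 6 levels below Bao Baker.

6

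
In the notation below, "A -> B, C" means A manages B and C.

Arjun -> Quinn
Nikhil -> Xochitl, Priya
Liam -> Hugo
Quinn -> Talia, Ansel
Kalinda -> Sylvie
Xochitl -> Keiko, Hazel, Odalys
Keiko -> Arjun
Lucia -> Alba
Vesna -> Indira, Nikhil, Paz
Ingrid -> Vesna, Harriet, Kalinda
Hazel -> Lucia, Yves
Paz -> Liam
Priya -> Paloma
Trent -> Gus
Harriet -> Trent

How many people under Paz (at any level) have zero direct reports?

1

The only person in Paz's organization with no one reporting to them is Hugo. That is 1.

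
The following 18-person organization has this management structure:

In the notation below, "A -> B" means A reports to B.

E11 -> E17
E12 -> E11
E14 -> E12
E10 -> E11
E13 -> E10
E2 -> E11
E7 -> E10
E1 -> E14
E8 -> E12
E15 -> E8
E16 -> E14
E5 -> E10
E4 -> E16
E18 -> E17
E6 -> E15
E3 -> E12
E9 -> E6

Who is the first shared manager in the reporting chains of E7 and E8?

E7's chain of managers is E10, E11, E17. E8's chain of managers is E12, E11, E17. The first manager that appears in both chains is E11.

E11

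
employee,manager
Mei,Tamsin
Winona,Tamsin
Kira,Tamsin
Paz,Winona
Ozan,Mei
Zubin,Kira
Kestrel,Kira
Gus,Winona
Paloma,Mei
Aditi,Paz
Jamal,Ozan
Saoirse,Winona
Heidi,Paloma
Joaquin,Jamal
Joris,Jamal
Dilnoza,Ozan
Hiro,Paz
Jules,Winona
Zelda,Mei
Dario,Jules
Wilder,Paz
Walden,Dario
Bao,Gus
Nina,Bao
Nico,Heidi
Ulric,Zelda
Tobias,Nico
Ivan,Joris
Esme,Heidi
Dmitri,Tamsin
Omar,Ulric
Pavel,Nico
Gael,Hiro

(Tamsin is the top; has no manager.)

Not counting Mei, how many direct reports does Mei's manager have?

Mei reports to Tamsin. Tamsin's other direct reports are Winona, Kira, Dmitri — 3 peers.

3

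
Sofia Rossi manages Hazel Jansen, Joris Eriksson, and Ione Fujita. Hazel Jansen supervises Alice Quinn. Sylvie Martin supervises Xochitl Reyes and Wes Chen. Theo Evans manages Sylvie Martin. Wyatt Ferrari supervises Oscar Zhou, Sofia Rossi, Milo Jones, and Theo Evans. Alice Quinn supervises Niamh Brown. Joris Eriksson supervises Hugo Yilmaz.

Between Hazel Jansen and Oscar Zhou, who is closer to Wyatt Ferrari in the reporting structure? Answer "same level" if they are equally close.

Hazel Jansen is 2 levels below Wyatt Ferrari; Oscar Zhou is 1. Oscar Zhou is higher.

Oscar Zhou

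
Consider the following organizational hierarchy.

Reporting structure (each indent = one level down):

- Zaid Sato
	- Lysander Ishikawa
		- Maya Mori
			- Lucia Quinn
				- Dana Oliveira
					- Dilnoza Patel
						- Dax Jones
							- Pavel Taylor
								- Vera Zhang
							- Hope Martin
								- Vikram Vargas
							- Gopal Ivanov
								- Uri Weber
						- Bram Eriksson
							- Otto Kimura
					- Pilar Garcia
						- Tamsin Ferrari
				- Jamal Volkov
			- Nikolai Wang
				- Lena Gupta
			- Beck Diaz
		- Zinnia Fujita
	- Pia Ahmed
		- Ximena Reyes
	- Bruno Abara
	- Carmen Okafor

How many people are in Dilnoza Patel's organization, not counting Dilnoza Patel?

Dilnoza Patel directly manages Dax Jones, Bram Eriksson. Under Dax Jones: Gopal Ivanov, Uri Weber, Hope Martin, Vikram Vargas, Pavel Taylor, Vera Zhang (6). Under Bram Eriksson: Otto Kimura (1). So Dilnoza Patel's organization is 2 direct reports plus everyone under them: 7 + 2 = 9.

9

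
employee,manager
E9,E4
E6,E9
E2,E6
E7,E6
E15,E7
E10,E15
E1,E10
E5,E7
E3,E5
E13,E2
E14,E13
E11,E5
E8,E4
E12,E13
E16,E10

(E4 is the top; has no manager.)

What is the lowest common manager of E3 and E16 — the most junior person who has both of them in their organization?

E7

E3's chain of managers is E5, E7, E6, E9, E4. E16's chain of managers is E10, E15, E7, E6, E9, E4. The first manager that appears in both chains is E7.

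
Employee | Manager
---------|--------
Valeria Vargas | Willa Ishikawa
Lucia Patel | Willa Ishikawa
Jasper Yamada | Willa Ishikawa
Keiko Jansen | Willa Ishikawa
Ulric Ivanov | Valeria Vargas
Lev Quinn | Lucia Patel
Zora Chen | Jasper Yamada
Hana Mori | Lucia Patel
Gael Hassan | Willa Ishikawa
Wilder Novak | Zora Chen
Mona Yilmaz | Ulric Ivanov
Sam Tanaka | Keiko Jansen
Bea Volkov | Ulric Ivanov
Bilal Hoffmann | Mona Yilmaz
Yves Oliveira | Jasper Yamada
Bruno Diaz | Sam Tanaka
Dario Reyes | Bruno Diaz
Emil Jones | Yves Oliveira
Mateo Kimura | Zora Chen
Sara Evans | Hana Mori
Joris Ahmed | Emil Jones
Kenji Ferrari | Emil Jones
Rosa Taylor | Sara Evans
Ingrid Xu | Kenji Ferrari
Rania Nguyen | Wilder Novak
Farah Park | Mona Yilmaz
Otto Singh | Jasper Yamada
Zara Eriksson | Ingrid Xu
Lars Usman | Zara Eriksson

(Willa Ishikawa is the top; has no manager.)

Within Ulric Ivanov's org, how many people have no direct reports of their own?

The people in Ulric Ivanov's organization with no one reporting to them are Bea Volkov, Farah Park, Bilal Hoffmann. That is 3.

3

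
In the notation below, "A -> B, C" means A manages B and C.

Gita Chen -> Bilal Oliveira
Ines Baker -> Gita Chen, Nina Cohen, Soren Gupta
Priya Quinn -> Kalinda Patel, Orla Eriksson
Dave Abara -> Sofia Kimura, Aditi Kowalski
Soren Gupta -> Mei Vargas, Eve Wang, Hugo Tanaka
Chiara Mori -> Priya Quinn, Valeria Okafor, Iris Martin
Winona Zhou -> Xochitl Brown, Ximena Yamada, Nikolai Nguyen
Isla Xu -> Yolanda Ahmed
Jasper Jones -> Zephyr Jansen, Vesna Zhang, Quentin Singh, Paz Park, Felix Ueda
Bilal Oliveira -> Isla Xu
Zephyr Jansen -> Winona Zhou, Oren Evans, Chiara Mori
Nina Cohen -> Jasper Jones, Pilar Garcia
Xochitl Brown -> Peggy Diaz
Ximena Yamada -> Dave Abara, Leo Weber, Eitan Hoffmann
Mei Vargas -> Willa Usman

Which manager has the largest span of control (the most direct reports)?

Direct-report counts: Ines Baker has 3; Soren Gupta has 3; Mei Vargas has 1; Nina Cohen has 2; Jasper Jones has 5; Zephyr Jansen has 3; Chiara Mori has 3; Priya Quinn has 2; Winona Zhou has 3; Ximena Yamada has 3; Dave Abara has 2; Xochitl Brown has 1; Gita Chen has 1; Bilal Oliveira has 1; Isla Xu has 1. The largest is 5, held by Jasper Jones.

Jasper Jones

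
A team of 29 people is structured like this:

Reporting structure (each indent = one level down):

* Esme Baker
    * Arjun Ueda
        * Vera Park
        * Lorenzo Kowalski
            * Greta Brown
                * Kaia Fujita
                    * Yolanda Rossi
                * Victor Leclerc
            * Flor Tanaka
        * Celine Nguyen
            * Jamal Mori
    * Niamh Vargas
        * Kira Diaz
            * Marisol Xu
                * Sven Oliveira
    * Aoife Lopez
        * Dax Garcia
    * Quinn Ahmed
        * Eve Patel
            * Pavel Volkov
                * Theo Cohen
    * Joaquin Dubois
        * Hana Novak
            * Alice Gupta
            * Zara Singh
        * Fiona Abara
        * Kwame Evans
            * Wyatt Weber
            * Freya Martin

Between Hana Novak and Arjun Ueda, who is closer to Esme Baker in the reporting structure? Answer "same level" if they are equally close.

Hana Novak is 2 levels below Esme Baker; Arjun Ueda is 1. Arjun Ueda is higher.

Arjun Ueda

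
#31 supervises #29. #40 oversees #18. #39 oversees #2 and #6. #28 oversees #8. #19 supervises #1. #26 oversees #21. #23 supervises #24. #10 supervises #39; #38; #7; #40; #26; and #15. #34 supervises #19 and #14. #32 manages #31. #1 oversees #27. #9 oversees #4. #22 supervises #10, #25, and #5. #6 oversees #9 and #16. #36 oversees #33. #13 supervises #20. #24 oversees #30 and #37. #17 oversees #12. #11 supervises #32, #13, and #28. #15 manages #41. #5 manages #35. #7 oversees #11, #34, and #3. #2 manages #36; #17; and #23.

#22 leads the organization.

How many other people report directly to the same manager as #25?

2

#25 reports to #22. #22's other direct reports are #10, #5 — 2 peers.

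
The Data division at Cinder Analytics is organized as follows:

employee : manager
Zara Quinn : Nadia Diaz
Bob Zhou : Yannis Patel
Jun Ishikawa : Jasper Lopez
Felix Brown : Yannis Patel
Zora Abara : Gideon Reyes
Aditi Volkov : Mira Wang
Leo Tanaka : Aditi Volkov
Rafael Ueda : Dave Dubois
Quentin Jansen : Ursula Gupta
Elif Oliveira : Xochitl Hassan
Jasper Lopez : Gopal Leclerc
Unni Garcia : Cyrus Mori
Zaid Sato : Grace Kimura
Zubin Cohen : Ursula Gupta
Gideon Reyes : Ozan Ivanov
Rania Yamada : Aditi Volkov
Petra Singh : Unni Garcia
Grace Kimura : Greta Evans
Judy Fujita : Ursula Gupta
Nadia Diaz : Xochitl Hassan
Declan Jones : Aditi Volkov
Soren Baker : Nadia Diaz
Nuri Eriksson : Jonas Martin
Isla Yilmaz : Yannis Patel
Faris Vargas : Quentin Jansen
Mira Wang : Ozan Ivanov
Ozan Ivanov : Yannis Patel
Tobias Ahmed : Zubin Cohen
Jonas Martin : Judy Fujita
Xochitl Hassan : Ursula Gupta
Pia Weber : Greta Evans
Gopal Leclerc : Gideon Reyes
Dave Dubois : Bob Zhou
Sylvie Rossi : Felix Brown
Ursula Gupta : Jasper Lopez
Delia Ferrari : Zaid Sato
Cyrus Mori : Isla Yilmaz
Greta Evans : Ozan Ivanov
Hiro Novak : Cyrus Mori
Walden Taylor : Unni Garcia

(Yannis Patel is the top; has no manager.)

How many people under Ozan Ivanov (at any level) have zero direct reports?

The people in Ozan Ivanov's organization with no one reporting to them are Declan Jones, Rania Yamada, Leo Tanaka, Zora Abara, Jun Ishikawa, Tobias Ahmed, Nuri Eriksson, Elif Oliveira, Soren Baker, Zara Quinn, Faris Vargas, Delia Ferrari, Pia Weber. That is 13.

13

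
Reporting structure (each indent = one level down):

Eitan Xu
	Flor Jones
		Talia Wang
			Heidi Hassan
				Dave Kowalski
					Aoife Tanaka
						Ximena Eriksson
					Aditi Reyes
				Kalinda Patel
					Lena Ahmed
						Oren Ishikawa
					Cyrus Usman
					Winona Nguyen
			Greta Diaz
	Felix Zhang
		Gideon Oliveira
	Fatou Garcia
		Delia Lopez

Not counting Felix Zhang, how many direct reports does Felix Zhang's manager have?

Felix Zhang reports to Eitan Xu. Eitan Xu's other direct reports are Flor Jones, Fatou Garcia — 2 peers.

2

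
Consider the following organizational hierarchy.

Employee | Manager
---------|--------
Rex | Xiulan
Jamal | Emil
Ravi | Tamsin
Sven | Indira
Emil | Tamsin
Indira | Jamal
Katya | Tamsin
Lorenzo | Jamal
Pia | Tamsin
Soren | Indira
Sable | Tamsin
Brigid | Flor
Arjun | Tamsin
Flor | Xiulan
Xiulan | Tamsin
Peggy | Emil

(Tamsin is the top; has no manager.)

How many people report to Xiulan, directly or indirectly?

3

Xiulan directly manages Rex, Flor. Rex has no reports. Under Flor: Brigid (1). So Xiulan's organization is 2 direct reports plus everyone under them: 1 + 2 = 3.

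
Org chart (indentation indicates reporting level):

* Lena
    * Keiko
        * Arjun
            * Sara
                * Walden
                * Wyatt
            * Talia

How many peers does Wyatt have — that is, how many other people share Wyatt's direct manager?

1

Wyatt reports to Sara. Sara's other direct reports are Walden — 1 peer.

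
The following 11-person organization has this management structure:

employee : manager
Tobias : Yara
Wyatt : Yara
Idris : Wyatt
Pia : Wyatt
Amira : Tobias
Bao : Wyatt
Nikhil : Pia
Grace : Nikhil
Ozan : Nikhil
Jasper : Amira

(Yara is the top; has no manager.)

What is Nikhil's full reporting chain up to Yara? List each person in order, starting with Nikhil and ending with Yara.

Nikhil reports to Pia. Pia reports to Wyatt. Wyatt reports to Yara. Yara is at the top.

Nikhil -> Pia -> Wyatt -> Yara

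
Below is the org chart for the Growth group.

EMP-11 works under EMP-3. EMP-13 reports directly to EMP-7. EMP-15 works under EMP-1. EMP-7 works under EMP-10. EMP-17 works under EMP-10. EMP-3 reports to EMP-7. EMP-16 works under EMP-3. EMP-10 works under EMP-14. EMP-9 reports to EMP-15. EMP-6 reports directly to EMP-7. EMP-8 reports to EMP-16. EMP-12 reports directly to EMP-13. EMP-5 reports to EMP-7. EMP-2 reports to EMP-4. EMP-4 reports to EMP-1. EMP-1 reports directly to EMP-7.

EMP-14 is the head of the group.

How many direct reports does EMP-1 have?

2

EMP-1 directly manages EMP-4, EMP-15. That is 2 direct reports.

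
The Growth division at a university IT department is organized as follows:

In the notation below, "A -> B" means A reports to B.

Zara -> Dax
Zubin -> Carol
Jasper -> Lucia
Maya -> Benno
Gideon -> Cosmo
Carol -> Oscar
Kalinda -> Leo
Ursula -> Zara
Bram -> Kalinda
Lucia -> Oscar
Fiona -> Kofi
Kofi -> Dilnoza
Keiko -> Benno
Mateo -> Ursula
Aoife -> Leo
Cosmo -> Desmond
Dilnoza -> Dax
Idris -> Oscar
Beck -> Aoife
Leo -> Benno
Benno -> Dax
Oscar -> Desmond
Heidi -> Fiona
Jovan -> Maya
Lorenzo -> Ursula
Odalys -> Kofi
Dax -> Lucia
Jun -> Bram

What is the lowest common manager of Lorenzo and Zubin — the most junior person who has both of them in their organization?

Lorenzo's chain of managers is Ursula, Zara, Dax, Lucia, Oscar, Desmond. Zubin's chain of managers is Carol, Oscar, Desmond. The first manager that appears in both chains is Oscar.

Oscar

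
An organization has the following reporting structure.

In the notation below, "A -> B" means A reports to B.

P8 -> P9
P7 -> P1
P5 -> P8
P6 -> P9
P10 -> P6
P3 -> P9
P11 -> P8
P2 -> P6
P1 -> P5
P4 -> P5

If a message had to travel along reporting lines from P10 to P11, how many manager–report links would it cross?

4

P10 is 2 levels below P9, and P11 is 2 levels below P9 (their lowest common manager). The shortest path runs up from P10 to P9 and back down to P11: 2 + 2 = 4 links.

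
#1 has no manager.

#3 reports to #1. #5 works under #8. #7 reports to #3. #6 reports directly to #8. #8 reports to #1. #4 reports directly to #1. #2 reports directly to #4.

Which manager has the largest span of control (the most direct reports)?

#1

Direct-report counts: #1 has 3; #3 has 1; #4 has 1; #8 has 2. The largest is 3, held by #1.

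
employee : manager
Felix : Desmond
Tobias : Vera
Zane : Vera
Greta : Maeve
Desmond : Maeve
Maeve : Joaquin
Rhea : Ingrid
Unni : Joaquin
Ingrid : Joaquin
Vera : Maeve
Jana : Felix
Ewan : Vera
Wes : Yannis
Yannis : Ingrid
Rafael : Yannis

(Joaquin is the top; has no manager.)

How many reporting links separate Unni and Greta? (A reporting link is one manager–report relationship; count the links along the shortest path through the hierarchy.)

3

Unni is 1 level below Joaquin, and Greta is 2 levels below Joaquin (their lowest common manager). The shortest path runs up from Unni to Joaquin and back down to Greta: 1 + 2 = 3 links.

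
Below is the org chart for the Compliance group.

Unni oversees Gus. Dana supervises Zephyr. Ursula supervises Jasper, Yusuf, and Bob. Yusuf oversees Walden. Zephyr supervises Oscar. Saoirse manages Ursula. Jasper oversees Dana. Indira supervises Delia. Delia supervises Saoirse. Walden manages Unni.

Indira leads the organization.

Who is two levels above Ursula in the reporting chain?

Ursula reports to Saoirse, and Saoirse reports to Delia. So Ursula's skip-level manager is Delia.

Delia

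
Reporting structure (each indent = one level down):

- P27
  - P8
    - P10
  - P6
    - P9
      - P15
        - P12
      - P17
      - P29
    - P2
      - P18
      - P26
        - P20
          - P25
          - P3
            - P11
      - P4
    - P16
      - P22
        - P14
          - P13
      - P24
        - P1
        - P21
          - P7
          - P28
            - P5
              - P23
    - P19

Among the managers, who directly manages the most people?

P6

Direct-report counts: P27 has 2; P6 has 4; P16 has 2; P24 has 2; P21 has 2; P28 has 1; P5 has 1; P22 has 1; P14 has 1; P2 has 3; P26 has 1; P20 has 2; P3 has 1; P9 has 3; P15 has 1; P8 has 1. The largest is 4, held by P6.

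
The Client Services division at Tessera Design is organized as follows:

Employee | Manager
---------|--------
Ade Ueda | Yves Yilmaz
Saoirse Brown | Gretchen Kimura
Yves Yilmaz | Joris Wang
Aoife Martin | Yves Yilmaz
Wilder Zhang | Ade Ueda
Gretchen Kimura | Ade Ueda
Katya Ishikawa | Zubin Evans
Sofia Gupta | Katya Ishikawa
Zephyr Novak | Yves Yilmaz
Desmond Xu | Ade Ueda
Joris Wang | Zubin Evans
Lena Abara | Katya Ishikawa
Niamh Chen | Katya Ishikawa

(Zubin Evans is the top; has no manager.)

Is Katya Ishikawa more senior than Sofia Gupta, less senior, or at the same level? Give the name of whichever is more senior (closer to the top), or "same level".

Katya Ishikawa

Katya Ishikawa is 1 level below Zubin Evans; Sofia Gupta is 2. Katya Ishikawa is higher.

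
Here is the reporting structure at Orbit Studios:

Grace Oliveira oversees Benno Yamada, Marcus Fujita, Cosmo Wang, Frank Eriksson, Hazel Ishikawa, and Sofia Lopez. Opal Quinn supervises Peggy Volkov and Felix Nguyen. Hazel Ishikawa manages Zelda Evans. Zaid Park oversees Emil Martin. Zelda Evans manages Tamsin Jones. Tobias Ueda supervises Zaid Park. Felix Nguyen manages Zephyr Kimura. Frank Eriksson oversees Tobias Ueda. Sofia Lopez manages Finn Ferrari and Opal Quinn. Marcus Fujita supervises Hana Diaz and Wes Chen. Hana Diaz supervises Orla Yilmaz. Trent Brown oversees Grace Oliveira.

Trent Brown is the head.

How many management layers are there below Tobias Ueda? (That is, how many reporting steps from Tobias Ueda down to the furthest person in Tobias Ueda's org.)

The longest chain under Tobias Ueda runs Tobias Ueda → Zaid Park → Emil Martin, which is 2 levels below Tobias Ueda.

2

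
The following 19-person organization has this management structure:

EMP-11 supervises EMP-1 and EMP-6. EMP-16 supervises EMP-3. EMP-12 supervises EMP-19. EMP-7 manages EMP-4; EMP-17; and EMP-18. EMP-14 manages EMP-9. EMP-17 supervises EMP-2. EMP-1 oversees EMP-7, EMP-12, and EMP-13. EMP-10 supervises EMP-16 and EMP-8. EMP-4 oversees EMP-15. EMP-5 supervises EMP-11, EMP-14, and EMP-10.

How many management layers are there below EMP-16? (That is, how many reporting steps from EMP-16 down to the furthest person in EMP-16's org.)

1

The longest chain under EMP-16 runs EMP-16 → EMP-3, which is 1 level below EMP-16.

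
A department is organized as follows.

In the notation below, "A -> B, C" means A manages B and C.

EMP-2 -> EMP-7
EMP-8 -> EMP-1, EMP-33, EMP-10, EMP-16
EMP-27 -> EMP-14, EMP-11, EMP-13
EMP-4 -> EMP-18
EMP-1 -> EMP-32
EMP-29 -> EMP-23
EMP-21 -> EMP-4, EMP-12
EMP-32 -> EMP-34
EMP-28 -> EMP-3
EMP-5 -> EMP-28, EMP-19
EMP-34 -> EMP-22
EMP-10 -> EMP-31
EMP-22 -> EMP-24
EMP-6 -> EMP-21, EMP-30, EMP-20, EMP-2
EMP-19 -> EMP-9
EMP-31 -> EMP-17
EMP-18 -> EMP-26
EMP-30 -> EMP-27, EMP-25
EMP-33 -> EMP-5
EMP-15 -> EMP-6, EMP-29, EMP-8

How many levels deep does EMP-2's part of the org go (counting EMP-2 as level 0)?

1

The longest chain under EMP-2 runs EMP-2 → EMP-7, which is 1 level below EMP-2.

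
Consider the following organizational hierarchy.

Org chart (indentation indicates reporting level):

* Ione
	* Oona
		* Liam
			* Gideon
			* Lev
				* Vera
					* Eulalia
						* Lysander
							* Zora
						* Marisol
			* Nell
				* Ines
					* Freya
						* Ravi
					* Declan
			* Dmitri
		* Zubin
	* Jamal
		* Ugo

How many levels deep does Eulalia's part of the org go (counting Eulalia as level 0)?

The longest chain under Eulalia runs Eulalia → Lysander → Zora, which is 2 levels below Eulalia.

2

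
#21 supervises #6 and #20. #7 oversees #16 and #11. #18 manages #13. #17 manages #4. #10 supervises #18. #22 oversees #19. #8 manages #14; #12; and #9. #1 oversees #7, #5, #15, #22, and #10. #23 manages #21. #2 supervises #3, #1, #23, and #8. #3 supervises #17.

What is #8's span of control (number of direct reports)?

#8 directly manages #9, #12, #14. That is 3 direct reports.

3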